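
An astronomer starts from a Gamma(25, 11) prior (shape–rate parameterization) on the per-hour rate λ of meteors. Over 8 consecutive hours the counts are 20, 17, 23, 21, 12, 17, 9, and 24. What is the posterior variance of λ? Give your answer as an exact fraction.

Total count: 20 + 17 + 23 + 21 + 12 + 17 + 9 + 24 = 143.
Total exposure: 8 hours.
Conjugate update: add total count to the shape and total exposure to the rate, giving Gamma(168, 19).
Posterior variance = α'/β'² = 168/361.

168/361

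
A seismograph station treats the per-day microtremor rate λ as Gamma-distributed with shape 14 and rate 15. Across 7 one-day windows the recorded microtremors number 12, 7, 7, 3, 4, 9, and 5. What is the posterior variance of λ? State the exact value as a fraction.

61/484

Total count: 12 + 7 + 7 + 3 + 4 + 9 + 5 = 47.
Total exposure: 7 days.
Posterior: α' = 14 + 47 = 61, β' = 15 + 7 = 22.
Posterior variance = α'/β'² = 61/484.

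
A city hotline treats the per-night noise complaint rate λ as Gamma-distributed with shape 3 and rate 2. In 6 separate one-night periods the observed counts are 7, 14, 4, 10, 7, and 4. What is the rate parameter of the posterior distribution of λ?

Total count: 7 + 14 + 4 + 10 + 7 + 4 = 46.
Total exposure: 6 nights.
Conjugate update: add total count to the shape and total exposure to the rate, giving Gamma(49, 8).

8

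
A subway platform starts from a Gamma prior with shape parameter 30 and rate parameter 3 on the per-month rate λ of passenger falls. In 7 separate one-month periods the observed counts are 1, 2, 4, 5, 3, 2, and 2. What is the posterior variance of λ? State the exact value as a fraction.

49/100

Total count: 1 + 2 + 4 + 5 + 3 + 2 + 2 = 19.
Total exposure: 7 months.
By Gamma–Poisson conjugacy, the posterior is Gamma(α + Σx, β + Σt) = Gamma(30 + 19, 3 + 7) = Gamma(49, 10).
Posterior variance = α'/β'² = 49/100.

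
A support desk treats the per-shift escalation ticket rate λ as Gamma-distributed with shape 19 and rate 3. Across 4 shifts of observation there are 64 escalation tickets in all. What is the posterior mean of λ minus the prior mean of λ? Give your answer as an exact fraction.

116/21

Total count 64 over total exposure 4 shifts.
Gamma(α, β) with Poisson data over total exposure Σt gives posterior Gamma(α+Σx, β+Σt) = Gamma(83, 7).
Posterior mean = 83/7 = 83/7; prior mean = 19/3 = 19/3. Difference = 83/7 − 19/3 = 116/21.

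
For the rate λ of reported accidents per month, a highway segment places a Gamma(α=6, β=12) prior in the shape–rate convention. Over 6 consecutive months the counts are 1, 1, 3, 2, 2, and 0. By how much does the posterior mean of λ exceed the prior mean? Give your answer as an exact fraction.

1/3

Total count: 1 + 1 + 3 + 2 + 2 + 0 = 9.
Total exposure: 6 months.
Gamma(α, β) with Poisson data over total exposure Σt gives posterior Gamma(α+Σx, β+Σt) = Gamma(15, 18).
Posterior mean = 15/18 = 5/6; prior mean = 6/12 = 1/2. Difference = 5/6 − 1/2 = 1/3.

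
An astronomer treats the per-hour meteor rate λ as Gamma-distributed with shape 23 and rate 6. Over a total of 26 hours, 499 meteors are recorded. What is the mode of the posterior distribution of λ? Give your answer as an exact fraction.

Total count 499 over total exposure 26 hours.
By Gamma–Poisson conjugacy, the posterior is Gamma(α + Σx, β + Σt) = Gamma(23 + 499, 6 + 26) = Gamma(522, 32).
Posterior mode = (α'−1)/β' = 521/32.

521/32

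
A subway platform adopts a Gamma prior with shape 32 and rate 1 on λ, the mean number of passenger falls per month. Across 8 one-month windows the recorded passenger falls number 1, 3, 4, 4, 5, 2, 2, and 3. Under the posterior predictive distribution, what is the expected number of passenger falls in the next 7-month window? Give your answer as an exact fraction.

392/9

Total count: 1 + 3 + 4 + 4 + 5 + 2 + 2 + 3 = 24.
Total exposure: 8 months.
The Gamma prior is conjugate for the Poisson rate, so λ | data ~ Gamma(32+24, 1+8) = Gamma(56, 9).
Predictive mean over a 7-month window = T·E[λ|data] = 7·56/9 = 392/9.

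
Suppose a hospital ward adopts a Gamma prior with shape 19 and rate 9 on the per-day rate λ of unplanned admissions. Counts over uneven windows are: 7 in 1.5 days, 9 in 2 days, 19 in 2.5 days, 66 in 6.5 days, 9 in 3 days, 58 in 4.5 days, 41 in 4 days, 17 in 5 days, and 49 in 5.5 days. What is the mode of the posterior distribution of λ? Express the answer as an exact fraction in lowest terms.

586/87

Total count: 7 + 9 + 19 + 66 + 9 + 58 + 41 + 17 + 49 = 275.
Total exposure: 1.5 + 2 + 2.5 + 6.5 + 3 + 4.5 + 4 + 5 + 5.5 = 34.5 days.
Gamma(α, β) with Poisson data over total exposure Σt gives posterior Gamma(α+Σx, β+Σt) = Gamma(294, 87/2).
Posterior mode = (α'−1)/β' = 293/(87/2) = 586/87.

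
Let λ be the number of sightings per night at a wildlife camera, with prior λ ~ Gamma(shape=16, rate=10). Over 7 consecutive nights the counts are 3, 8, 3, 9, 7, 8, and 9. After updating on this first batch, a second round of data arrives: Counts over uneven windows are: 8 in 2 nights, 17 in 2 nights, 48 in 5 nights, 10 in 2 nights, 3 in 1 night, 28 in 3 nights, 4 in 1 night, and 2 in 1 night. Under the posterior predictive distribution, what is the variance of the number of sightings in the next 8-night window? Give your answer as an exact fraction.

Total count: 3 + 8 + 3 + 9 + 7 + 8 + 9 = 47.
Total exposure: 7 nights.
After the first batch: Gamma(16 + 47, 10 + 7) = Gamma(63, 17).
Total count: 8 + 17 + 48 + 10 + 3 + 28 + 4 + 2 = 120.
Total exposure: 2 + 2 + 5 + 2 + 1 + 3 + 1 + 1 = 17 nights.
After the second batch: Gamma(63 + 120, 17 + 17) = Gamma(183, 34).
The posterior predictive for a window of length T is Negative Binomial with variance T·α'·(β'+T)/β'² = 8·183·42/1156 = 15372/289.

15372/289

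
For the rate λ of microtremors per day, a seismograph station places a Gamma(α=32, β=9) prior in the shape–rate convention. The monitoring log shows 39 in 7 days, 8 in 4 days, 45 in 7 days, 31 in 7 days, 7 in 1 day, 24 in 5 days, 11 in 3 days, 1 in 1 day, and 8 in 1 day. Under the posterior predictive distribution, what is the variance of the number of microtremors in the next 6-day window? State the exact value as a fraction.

Total count: 39 + 8 + 45 + 31 + 7 + 24 + 11 + 1 + 8 = 174.
Total exposure: 7 + 4 + 7 + 7 + 1 + 5 + 3 + 1 + 1 = 36 days.
Conjugate update: add total count to the shape and total exposure to the rate, giving Gamma(206, 45).
The posterior predictive for a window of length T is Negative Binomial with variance T·α'·(β'+T)/β'² = 6·206·51/2025 = 7004/225.

7004/225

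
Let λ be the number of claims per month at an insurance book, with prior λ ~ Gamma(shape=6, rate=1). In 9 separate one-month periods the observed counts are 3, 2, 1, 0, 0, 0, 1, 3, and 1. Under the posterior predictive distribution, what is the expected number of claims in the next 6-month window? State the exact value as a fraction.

51/5

Total count: 3 + 2 + 1 + 0 + 0 + 0 + 1 + 3 + 1 = 11.
Total exposure: 9 months.
By Gamma–Poisson conjugacy, the posterior is Gamma(α + Σx, β + Σt) = Gamma(6 + 11, 1 + 9) = Gamma(17, 10).
Predictive mean over a 6-month window = T·E[λ|data] = 6·17/10 = 51/5.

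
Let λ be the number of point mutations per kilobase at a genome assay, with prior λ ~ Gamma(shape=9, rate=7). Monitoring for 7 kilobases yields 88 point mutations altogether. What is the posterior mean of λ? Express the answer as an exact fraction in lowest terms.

97/14

Total count 88 over total exposure 7 kilobases.
Gamma(α, β) with Poisson data over total exposure Σt gives posterior Gamma(α+Σx, β+Σt) = Gamma(97, 14).
Posterior mean = α'/β' = 97/14.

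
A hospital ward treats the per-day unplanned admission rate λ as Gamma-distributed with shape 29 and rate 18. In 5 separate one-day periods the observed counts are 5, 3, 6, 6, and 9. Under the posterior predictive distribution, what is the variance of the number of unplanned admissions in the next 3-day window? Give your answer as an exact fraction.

4524/529

Total count: 5 + 3 + 6 + 6 + 9 = 29.
Total exposure: 5 days.
Posterior: α' = 29 + 29 = 58, β' = 18 + 5 = 23.
The posterior predictive for a window of length T is Negative Binomial with variance T·α'·(β'+T)/β'² = 3·58·26/529 = 4524/529.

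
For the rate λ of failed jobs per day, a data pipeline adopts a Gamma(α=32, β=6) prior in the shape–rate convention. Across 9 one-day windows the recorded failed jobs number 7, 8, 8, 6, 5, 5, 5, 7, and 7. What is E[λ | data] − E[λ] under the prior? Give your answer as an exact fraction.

2/3

Total count: 7 + 8 + 8 + 6 + 5 + 5 + 5 + 7 + 7 = 58.
Total exposure: 9 days.
The Gamma prior is conjugate for the Poisson rate, so λ | data ~ Gamma(32+58, 6+9) = Gamma(90, 15).
Posterior mean = 90/15 = 6; prior mean = 32/6 = 16/3. Difference = 6 − 16/3 = 2/3.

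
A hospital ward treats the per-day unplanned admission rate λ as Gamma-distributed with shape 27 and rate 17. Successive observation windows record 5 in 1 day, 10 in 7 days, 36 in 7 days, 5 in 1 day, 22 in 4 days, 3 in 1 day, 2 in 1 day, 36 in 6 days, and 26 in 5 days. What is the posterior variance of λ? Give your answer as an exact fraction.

Total count: 5 + 10 + 36 + 5 + 22 + 3 + 2 + 36 + 26 = 145.
Total exposure: 1 + 7 + 7 + 1 + 4 + 1 + 1 + 6 + 5 = 33 days.
Conjugate update: add total count to the shape and total exposure to the rate, giving Gamma(172, 50).
Posterior variance = α'/β'² = 172/2500 = 43/625.

43/625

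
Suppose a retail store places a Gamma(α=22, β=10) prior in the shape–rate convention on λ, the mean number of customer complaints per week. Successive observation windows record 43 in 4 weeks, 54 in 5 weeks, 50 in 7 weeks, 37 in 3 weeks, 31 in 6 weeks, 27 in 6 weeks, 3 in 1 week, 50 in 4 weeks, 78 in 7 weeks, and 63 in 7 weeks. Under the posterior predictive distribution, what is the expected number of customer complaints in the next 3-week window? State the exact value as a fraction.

Total count: 43 + 54 + 50 + 37 + 31 + 27 + 3 + 50 + 78 + 63 = 436.
Total exposure: 4 + 5 + 7 + 3 + 6 + 6 + 1 + 4 + 7 + 7 = 50 weeks.
Conjugate update: add total count to the shape and total exposure to the rate, giving Gamma(458, 60).
Predictive mean over a 3-week window = T·E[λ|data] = 3·458/60 = 229/10.

229/10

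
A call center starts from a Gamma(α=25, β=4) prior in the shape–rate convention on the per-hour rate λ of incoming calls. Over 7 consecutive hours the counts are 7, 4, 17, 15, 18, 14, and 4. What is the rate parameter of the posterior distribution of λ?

Total count: 7 + 4 + 17 + 15 + 18 + 14 + 4 = 79.
Total exposure: 7 hours.
Conjugate update: add total count to the shape and total exposure to the rate, giving Gamma(104, 11).

11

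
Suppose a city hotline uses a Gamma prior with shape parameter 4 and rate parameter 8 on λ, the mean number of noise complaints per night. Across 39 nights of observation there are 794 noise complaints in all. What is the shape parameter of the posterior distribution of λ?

Total count 794 over total exposure 39 nights.
By Gamma–Poisson conjugacy, the posterior is Gamma(α + Σx, β + Σt) = Gamma(4 + 794, 8 + 39) = Gamma(798, 47).

798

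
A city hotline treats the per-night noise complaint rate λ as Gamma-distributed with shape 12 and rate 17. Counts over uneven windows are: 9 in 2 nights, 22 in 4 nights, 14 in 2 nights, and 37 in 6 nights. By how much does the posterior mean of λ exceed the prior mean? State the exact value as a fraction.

Total count: 9 + 22 + 14 + 37 = 82.
Total exposure: 2 + 4 + 2 + 6 = 14 nights.
By Gamma–Poisson conjugacy, the posterior is Gamma(α + Σx, β + Σt) = Gamma(12 + 82, 17 + 14) = Gamma(94, 31).
Posterior mean = 94/31 = 94/31; prior mean = 12/17 = 12/17. Difference = 94/31 − 12/17 = 1226/527.

1226/527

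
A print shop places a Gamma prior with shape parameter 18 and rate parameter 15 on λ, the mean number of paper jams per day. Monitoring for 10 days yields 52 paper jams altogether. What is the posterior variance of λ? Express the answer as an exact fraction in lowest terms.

Total count 52 over total exposure 10 days.
By Gamma–Poisson conjugacy, the posterior is Gamma(α + Σx, β + Σt) = Gamma(18 + 52, 15 + 10) = Gamma(70, 25).
Posterior variance = α'/β'² = 70/625 = 14/125.

14/125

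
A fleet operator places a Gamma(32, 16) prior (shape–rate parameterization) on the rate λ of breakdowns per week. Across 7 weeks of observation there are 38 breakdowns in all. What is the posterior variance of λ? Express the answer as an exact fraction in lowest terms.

70/529

Total count 38 over total exposure 7 weeks.
Gamma(α, β) with Poisson data over total exposure Σt gives posterior Gamma(α+Σx, β+Σt) = Gamma(70, 23).
Posterior variance = α'/β'² = 70/529.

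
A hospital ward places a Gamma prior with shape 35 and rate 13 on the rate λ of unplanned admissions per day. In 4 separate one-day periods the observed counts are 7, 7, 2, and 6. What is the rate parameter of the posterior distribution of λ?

Total count: 7 + 7 + 2 + 6 = 22.
Total exposure: 4 days.
By Gamma–Poisson conjugacy, the posterior is Gamma(α + Σx, β + Σt) = Gamma(35 + 22, 13 + 4) = Gamma(57, 17).

17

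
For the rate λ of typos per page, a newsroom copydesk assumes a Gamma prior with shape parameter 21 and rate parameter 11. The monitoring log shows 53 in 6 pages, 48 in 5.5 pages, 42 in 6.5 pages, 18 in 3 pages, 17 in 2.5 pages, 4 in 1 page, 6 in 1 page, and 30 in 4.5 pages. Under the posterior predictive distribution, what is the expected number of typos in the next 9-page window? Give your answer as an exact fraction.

Total count: 53 + 48 + 42 + 18 + 17 + 4 + 6 + 30 = 218.
Total exposure: 6 + 5.5 + 6.5 + 3 + 2.5 + 1 + 1 + 4.5 = 30 pages.
Gamma(α, β) with Poisson data over total exposure Σt gives posterior Gamma(α+Σx, β+Σt) = Gamma(239, 41).
Predictive mean over a 9-page window = T·E[λ|data] = 9·239/41 = 2151/41.

2151/41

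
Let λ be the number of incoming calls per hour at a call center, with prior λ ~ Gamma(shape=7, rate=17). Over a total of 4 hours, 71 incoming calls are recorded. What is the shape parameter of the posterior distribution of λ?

Total count 71 over total exposure 4 hours.
The Gamma prior is conjugate for the Poisson rate, so λ | data ~ Gamma(7+71, 17+4) = Gamma(78, 21).

78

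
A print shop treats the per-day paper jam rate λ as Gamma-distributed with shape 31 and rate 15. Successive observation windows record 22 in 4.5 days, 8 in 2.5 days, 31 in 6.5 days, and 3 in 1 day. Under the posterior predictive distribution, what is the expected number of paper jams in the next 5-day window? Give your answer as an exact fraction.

950/59

Total count: 22 + 8 + 31 + 3 = 64.
Total exposure: 4.5 + 2.5 + 6.5 + 1 = 14.5 days.
Gamma(α, β) with Poisson data over total exposure Σt gives posterior Gamma(α+Σx, β+Σt) = Gamma(95, 59/2).
Predictive mean over a 5-day window = T·E[λ|data] = 5·95/(59/2) = 950/59.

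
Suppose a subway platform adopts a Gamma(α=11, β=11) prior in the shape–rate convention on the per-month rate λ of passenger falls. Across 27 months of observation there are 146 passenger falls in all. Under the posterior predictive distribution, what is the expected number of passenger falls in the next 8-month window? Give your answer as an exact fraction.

628/19

Total count 146 over total exposure 27 months.
By Gamma–Poisson conjugacy, the posterior is Gamma(α + Σx, β + Σt) = Gamma(11 + 146, 11 + 27) = Gamma(157, 38).
Predictive mean over an 8-month window = T·E[λ|data] = 8·157/38 = 628/19.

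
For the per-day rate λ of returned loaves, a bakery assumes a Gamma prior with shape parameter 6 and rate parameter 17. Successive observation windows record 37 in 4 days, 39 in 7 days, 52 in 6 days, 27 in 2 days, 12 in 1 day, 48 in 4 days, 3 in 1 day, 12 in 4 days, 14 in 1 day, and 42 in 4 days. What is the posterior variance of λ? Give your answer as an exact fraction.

Total count: 37 + 39 + 52 + 27 + 12 + 48 + 3 + 12 + 14 + 42 = 286.
Total exposure: 4 + 7 + 6 + 2 + 1 + 4 + 1 + 4 + 1 + 4 = 34 days.
By Gamma–Poisson conjugacy, the posterior is Gamma(α + Σx, β + Σt) = Gamma(6 + 286, 17 + 34) = Gamma(292, 51).
Posterior variance = α'/β'² = 292/2601.

292/2601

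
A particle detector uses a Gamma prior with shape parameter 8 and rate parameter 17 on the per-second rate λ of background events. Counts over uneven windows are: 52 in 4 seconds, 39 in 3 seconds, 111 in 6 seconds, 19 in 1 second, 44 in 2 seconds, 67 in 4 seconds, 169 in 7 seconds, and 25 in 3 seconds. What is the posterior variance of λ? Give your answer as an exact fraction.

Total count: 52 + 39 + 111 + 19 + 44 + 67 + 169 + 25 = 526.
Total exposure: 4 + 3 + 6 + 1 + 2 + 4 + 7 + 3 = 30 seconds.
The Gamma prior is conjugate for the Poisson rate, so λ | data ~ Gamma(8+526, 17+30) = Gamma(534, 47).
Posterior variance = α'/β'² = 534/2209.

534/2209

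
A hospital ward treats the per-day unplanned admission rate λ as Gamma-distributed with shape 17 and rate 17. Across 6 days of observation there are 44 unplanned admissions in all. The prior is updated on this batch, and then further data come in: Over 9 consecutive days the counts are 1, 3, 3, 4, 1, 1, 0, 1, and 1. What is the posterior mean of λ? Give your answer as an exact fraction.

Total count 44 over total exposure 6 days.
After the first batch: Gamma(17 + 44, 17 + 6) = Gamma(61, 23).
Total count: 1 + 3 + 3 + 4 + 1 + 1 + 0 + 1 + 1 = 15.
Total exposure: 9 days.
After the second batch: Gamma(61 + 15, 23 + 9) = Gamma(76, 32).
Posterior mean = α'/β' = 76/32 = 19/8.

19/8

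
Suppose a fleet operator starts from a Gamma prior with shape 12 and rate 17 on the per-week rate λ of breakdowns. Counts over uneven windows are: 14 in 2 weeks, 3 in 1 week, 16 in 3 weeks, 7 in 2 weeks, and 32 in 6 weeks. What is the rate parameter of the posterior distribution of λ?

31

Total count: 14 + 3 + 16 + 7 + 32 = 72.
Total exposure: 2 + 1 + 3 + 2 + 6 = 14 weeks.
Gamma(α, β) with Poisson data over total exposure Σt gives posterior Gamma(α+Σx, β+Σt) = Gamma(84, 31).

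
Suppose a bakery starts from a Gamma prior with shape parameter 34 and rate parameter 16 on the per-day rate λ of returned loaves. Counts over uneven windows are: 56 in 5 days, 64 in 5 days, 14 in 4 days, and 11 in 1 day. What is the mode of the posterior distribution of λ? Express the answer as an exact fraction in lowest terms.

178/31

Total count: 56 + 64 + 14 + 11 = 145.
Total exposure: 5 + 5 + 4 + 1 = 15 days.
The Gamma prior is conjugate for the Poisson rate, so λ | data ~ Gamma(34+145, 16+15) = Gamma(179, 31).
Posterior mode = (α'−1)/β' = 178/31.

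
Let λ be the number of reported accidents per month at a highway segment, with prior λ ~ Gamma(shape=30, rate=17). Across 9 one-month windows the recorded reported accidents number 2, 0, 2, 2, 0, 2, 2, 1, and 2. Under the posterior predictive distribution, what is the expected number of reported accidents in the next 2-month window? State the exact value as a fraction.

Total count: 2 + 0 + 2 + 2 + 0 + 2 + 2 + 1 + 2 = 13.
Total exposure: 9 months.
Conjugate update: add total count to the shape and total exposure to the rate, giving Gamma(43, 26).
Predictive mean over a 2-month window = T·E[λ|data] = 2·43/26 = 43/13.

43/13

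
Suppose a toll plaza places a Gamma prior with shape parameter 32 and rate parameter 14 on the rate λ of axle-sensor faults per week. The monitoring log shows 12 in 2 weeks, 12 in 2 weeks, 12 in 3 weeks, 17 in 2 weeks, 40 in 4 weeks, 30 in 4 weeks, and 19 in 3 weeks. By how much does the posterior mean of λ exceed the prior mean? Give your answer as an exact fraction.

Total count: 12 + 12 + 12 + 17 + 40 + 30 + 19 = 142.
Total exposure: 2 + 2 + 3 + 2 + 4 + 4 + 3 = 20 weeks.
Posterior: α' = 32 + 142 = 174, β' = 14 + 20 = 34.
Posterior mean = 174/34 = 87/17; prior mean = 32/14 = 16/7. Difference = 87/17 − 16/7 = 337/119.

337/119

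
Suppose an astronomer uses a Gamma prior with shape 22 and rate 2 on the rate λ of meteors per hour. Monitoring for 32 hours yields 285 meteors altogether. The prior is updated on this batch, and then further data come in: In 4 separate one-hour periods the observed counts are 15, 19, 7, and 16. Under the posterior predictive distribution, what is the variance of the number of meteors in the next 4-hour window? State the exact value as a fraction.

Total count 285 over total exposure 32 hours.
After the first batch: Gamma(22 + 285, 2 + 32) = Gamma(307, 34).
Total count: 15 + 19 + 7 + 16 = 57.
Total exposure: 4 hours.
After the second batch: Gamma(307 + 57, 34 + 4) = Gamma(364, 38).
The posterior predictive for a window of length T is Negative Binomial with variance T·α'·(β'+T)/β'² = 4·364·42/1444 = 15288/361.

15288/361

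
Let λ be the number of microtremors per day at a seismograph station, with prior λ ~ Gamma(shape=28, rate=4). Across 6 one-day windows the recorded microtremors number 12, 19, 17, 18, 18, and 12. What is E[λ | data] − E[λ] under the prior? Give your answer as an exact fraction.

Total count: 12 + 19 + 17 + 18 + 18 + 12 = 96.
Total exposure: 6 days.
Conjugate update: add total count to the shape and total exposure to the rate, giving Gamma(124, 10).
Posterior mean = 124/10 = 62/5; prior mean = 28/4 = 7. Difference = 62/5 − 7 = 27/5.

27/5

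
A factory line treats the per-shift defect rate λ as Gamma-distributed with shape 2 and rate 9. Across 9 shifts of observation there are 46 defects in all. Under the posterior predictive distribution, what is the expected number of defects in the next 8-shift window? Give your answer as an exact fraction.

Total count 46 over total exposure 9 shifts.
By Gamma–Poisson conjugacy, the posterior is Gamma(α + Σx, β + Σt) = Gamma(2 + 46, 9 + 9) = Gamma(48, 18).
Predictive mean over an 8-shift window = T·E[λ|data] = 8·48/18 = 64/3.

64/3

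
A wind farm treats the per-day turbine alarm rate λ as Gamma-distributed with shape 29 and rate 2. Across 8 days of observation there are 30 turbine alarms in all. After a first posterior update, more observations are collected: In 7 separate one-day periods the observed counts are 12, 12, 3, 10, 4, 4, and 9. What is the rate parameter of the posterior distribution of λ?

Total count 30 over total exposure 8 days.
After the first batch: Gamma(29 + 30, 2 + 8) = Gamma(59, 10).
Total count: 12 + 12 + 3 + 10 + 4 + 4 + 9 = 54.
Total exposure: 7 days.
After the second batch: Gamma(59 + 54, 10 + 7) = Gamma(113, 17).

17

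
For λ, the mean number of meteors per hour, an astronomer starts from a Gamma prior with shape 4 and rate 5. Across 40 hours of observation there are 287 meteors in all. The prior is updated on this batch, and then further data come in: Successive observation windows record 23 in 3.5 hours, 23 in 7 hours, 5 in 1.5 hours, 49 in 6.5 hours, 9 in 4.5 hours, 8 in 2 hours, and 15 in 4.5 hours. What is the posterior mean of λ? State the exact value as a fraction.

Total count 287 over total exposure 40 hours.
After the first batch: Gamma(4 + 287, 5 + 40) = Gamma(291, 45).
Total count: 23 + 23 + 5 + 49 + 9 + 8 + 15 = 132.
Total exposure: 3.5 + 7 + 1.5 + 6.5 + 4.5 + 2 + 4.5 = 29.5 hours.
After the second batch: Gamma(291 + 132, 45 + 29.5) = Gamma(423, 149/2).
Posterior mean = α'/β' = 423/(149/2) = 846/149.

846/149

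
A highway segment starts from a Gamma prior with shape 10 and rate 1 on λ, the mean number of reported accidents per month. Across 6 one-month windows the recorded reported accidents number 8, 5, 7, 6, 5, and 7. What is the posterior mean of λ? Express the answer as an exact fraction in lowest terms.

Total count: 8 + 5 + 7 + 6 + 5 + 7 = 38.
Total exposure: 6 months.
The Gamma prior is conjugate for the Poisson rate, so λ | data ~ Gamma(10+38, 1+6) = Gamma(48, 7).
Posterior mean = α'/β' = 48/7.

48/7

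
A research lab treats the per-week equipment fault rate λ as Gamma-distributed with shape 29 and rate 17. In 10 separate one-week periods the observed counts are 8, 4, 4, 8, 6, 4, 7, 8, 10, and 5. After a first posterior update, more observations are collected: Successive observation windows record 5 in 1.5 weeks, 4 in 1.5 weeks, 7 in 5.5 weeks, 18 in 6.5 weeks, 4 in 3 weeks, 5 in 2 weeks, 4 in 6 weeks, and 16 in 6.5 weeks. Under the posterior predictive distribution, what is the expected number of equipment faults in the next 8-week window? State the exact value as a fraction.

2496/119

Total count: 8 + 4 + 4 + 8 + 6 + 4 + 7 + 8 + 10 + 5 = 64.
Total exposure: 10 weeks.
After the first batch: Gamma(29 + 64, 17 + 10) = Gamma(93, 27).
Total count: 5 + 4 + 7 + 18 + 4 + 5 + 4 + 16 = 63.
Total exposure: 1.5 + 1.5 + 5.5 + 6.5 + 3 + 2 + 6 + 6.5 = 32.5 weeks.
After the second batch: Gamma(93 + 63, 27 + 32.5) = Gamma(156, 119/2).
Predictive mean over an 8-week window = T·E[λ|data] = 8·156/(119/2) = 2496/119.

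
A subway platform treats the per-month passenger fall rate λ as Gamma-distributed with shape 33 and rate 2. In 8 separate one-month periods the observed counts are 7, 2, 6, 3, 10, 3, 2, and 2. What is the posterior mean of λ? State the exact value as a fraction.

34/5

Total count: 7 + 2 + 6 + 3 + 10 + 3 + 2 + 2 = 35.
Total exposure: 8 months.
Gamma(α, β) with Poisson data over total exposure Σt gives posterior Gamma(α+Σx, β+Σt) = Gamma(68, 10).
Posterior mean = α'/β' = 68/10 = 34/5.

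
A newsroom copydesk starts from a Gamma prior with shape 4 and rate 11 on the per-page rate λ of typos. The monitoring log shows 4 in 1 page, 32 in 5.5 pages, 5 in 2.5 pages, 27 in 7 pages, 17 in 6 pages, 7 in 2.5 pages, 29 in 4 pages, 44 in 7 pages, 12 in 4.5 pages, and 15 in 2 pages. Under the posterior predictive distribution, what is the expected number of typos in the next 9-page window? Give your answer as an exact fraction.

1764/53

Total count: 4 + 32 + 5 + 27 + 17 + 7 + 29 + 44 + 12 + 15 = 192.
Total exposure: 1 + 5.5 + 2.5 + 7 + 6 + 2.5 + 4 + 7 + 4.5 + 2 = 42 pages.
The Gamma prior is conjugate for the Poisson rate, so λ | data ~ Gamma(4+192, 11+42) = Gamma(196, 53).
Predictive mean over a 9-page window = T·E[λ|data] = 9·196/53 = 1764/53.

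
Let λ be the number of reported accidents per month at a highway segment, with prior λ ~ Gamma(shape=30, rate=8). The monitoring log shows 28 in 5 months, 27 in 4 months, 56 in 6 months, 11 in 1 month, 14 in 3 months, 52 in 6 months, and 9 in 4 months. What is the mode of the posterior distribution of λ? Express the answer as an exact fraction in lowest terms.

226/37

Total count: 28 + 27 + 56 + 11 + 14 + 52 + 9 = 197.
Total exposure: 5 + 4 + 6 + 1 + 3 + 6 + 4 = 29 months.
Posterior: α' = 30 + 197 = 227, β' = 8 + 29 = 37.
Posterior mode = (α'−1)/β' = 226/37.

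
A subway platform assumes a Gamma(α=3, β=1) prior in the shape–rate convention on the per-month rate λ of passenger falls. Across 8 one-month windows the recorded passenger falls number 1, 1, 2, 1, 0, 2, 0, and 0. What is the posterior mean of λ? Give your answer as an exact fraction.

10/9

Total count: 1 + 1 + 2 + 1 + 0 + 2 + 0 + 0 = 7.
Total exposure: 8 months.
By Gamma–Poisson conjugacy, the posterior is Gamma(α + Σx, β + Σt) = Gamma(3 + 7, 1 + 8) = Gamma(10, 9).
Posterior mean = α'/β' = 10/9.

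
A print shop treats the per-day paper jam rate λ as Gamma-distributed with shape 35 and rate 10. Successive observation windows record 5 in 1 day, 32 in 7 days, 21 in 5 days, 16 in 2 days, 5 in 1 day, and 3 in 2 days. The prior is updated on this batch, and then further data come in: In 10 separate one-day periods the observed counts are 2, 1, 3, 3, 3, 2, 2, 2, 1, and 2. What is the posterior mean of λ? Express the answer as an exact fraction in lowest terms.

Total count: 5 + 32 + 21 + 16 + 5 + 3 = 82.
Total exposure: 1 + 7 + 5 + 2 + 1 + 2 = 18 days.
After the first batch: Gamma(35 + 82, 10 + 18) = Gamma(117, 28).
Total count: 2 + 1 + 3 + 3 + 3 + 2 + 2 + 2 + 1 + 2 = 21.
Total exposure: 10 days.
After the second batch: Gamma(117 + 21, 28 + 10) = Gamma(138, 38).
Posterior mean = α'/β' = 138/38 = 69/19.

69/19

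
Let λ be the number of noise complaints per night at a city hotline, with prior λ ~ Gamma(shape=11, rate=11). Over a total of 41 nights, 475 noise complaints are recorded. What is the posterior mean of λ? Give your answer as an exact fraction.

Total count 475 over total exposure 41 nights.
Conjugate update: add total count to the shape and total exposure to the rate, giving Gamma(486, 52).
Posterior mean = α'/β' = 486/52 = 243/26.

243/26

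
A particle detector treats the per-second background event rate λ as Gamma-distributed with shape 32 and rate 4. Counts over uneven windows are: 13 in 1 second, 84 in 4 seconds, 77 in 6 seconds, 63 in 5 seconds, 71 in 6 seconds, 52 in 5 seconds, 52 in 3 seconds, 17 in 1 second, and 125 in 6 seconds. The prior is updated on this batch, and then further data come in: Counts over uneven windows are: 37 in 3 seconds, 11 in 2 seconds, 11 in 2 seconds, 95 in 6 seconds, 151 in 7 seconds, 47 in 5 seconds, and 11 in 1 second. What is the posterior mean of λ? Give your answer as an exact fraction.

949/67

Total count: 13 + 84 + 77 + 63 + 71 + 52 + 52 + 17 + 125 = 554.
Total exposure: 1 + 4 + 6 + 5 + 6 + 5 + 3 + 1 + 6 = 37 seconds.
After the first batch: Gamma(32 + 554, 4 + 37) = Gamma(586, 41).
Total count: 37 + 11 + 11 + 95 + 151 + 47 + 11 = 363.
Total exposure: 3 + 2 + 2 + 6 + 7 + 5 + 1 = 26 seconds.
After the second batch: Gamma(586 + 363, 41 + 26) = Gamma(949, 67).
Posterior mean = α'/β' = 949/67.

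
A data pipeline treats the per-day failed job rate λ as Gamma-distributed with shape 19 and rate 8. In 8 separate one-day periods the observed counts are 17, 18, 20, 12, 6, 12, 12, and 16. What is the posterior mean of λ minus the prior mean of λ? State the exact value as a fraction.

47/8

Total count: 17 + 18 + 20 + 12 + 6 + 12 + 12 + 16 = 113.
Total exposure: 8 days.
Posterior: α' = 19 + 113 = 132, β' = 8 + 8 = 16.
Posterior mean = 132/16 = 33/4; prior mean = 19/8 = 19/8. Difference = 33/4 − 19/8 = 47/8.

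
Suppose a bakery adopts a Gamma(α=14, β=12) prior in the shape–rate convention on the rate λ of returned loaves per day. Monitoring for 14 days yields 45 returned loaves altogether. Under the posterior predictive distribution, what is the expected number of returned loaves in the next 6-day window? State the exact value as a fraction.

177/13

Total count 45 over total exposure 14 days.
The Gamma prior is conjugate for the Poisson rate, so λ | data ~ Gamma(14+45, 12+14) = Gamma(59, 26).
Predictive mean over a 6-day window = T·E[λ|data] = 6·59/26 = 177/13.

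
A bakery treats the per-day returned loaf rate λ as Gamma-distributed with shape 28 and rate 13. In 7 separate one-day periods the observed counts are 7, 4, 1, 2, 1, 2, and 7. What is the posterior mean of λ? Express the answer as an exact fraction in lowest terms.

13/5

Total count: 7 + 4 + 1 + 2 + 1 + 2 + 7 = 24.
Total exposure: 7 days.
Gamma(α, β) with Poisson data over total exposure Σt gives posterior Gamma(α+Σx, β+Σt) = Gamma(52, 20).
Posterior mean = α'/β' = 52/20 = 13/5.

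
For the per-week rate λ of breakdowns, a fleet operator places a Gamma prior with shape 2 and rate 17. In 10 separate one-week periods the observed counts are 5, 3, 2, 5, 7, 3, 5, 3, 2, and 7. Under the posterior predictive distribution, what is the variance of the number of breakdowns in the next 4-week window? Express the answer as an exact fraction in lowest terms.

5456/729

Total count: 5 + 3 + 2 + 5 + 7 + 3 + 5 + 3 + 2 + 7 = 42.
Total exposure: 10 weeks.
By Gamma–Poisson conjugacy, the posterior is Gamma(α + Σx, β + Σt) = Gamma(2 + 42, 17 + 10) = Gamma(44, 27).
The posterior predictive for a window of length T is Negative Binomial with variance T·α'·(β'+T)/β'² = 4·44·31/729 = 5456/729.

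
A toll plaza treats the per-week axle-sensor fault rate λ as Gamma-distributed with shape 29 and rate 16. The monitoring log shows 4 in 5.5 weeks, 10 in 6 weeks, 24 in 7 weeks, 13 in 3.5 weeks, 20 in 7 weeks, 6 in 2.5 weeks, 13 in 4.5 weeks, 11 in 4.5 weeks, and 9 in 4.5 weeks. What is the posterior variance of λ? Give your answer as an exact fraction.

139/3721

Total count: 4 + 10 + 24 + 13 + 20 + 6 + 13 + 11 + 9 = 110.
Total exposure: 5.5 + 6 + 7 + 3.5 + 7 + 2.5 + 4.5 + 4.5 + 4.5 = 45 weeks.
Gamma(α, β) with Poisson data over total exposure Σt gives posterior Gamma(α+Σx, β+Σt) = Gamma(139, 61).
Posterior variance = α'/β'² = 139/3721.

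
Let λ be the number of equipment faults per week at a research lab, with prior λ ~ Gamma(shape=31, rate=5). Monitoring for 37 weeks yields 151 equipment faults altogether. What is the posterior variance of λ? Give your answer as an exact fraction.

Total count 151 over total exposure 37 weeks.
By Gamma–Poisson conjugacy, the posterior is Gamma(α + Σx, β + Σt) = Gamma(31 + 151, 5 + 37) = Gamma(182, 42).
Posterior variance = α'/β'² = 182/1764 = 13/126.

13/126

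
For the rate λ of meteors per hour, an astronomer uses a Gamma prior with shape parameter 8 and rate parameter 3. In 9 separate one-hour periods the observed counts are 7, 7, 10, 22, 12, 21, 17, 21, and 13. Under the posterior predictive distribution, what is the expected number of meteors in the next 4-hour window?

Total count: 7 + 7 + 10 + 22 + 12 + 21 + 17 + 21 + 13 = 130.
Total exposure: 9 hours.
Conjugate update: add total count to the shape and total exposure to the rate, giving Gamma(138, 12).
Predictive mean over a 4-hour window = T·E[λ|data] = 4·138/12 = 46.

46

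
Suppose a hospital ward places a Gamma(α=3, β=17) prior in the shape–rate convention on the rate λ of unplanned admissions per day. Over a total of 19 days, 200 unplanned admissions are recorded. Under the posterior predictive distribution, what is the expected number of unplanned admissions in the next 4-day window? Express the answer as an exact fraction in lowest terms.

203/9

Total count 200 over total exposure 19 days.
The Gamma prior is conjugate for the Poisson rate, so λ | data ~ Gamma(3+200, 17+19) = Gamma(203, 36).
Predictive mean over a 4-day window = T·E[λ|data] = 4·203/36 = 203/9.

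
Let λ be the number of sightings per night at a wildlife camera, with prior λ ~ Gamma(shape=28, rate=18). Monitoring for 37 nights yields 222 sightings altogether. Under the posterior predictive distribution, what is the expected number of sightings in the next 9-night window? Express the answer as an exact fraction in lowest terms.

Total count 222 over total exposure 37 nights.
Posterior: α' = 28 + 222 = 250, β' = 18 + 37 = 55.
Predictive mean over a 9-night window = T·E[λ|data] = 9·250/55 = 450/11.

450/11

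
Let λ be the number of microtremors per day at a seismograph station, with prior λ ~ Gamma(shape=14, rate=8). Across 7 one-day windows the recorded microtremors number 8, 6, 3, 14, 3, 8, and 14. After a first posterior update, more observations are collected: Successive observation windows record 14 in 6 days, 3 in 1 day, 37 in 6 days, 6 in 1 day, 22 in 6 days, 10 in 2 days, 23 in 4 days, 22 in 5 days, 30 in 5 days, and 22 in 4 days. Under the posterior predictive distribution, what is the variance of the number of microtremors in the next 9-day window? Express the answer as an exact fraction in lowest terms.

149184/3025

Total count: 8 + 6 + 3 + 14 + 3 + 8 + 14 = 56.
Total exposure: 7 days.
After the first batch: Gamma(14 + 56, 8 + 7) = Gamma(70, 15).
Total count: 14 + 3 + 37 + 6 + 22 + 10 + 23 + 22 + 30 + 22 = 189.
Total exposure: 6 + 1 + 6 + 1 + 6 + 2 + 4 + 5 + 5 + 4 = 40 days.
After the second batch: Gamma(70 + 189, 15 + 40) = Gamma(259, 55).
The posterior predictive for a window of length T is Negative Binomial with variance T·α'·(β'+T)/β'² = 9·259·64/3025 = 149184/3025.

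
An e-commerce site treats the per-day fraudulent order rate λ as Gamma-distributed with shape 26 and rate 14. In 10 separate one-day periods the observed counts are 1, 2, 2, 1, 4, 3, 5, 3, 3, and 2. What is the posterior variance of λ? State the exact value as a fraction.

13/144

Total count: 1 + 2 + 2 + 1 + 4 + 3 + 5 + 3 + 3 + 2 = 26.
Total exposure: 10 days.
By Gamma–Poisson conjugacy, the posterior is Gamma(α + Σx, β + Σt) = Gamma(26 + 26, 14 + 10) = Gamma(52, 24).
Posterior variance = α'/β'² = 52/576 = 13/144.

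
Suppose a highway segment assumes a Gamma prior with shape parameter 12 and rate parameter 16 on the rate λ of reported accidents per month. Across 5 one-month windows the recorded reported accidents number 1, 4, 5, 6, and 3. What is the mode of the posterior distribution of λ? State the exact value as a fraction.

10/7

Total count: 1 + 4 + 5 + 6 + 3 = 19.
Total exposure: 5 months.
Gamma(α, β) with Poisson data over total exposure Σt gives posterior Gamma(α+Σx, β+Σt) = Gamma(31, 21).
Posterior mode = (α'−1)/β' = 30/21 = 10/7.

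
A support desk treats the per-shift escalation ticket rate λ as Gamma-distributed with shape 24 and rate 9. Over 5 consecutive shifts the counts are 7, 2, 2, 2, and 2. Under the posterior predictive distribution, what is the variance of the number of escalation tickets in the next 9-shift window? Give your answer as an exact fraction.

Total count: 7 + 2 + 2 + 2 + 2 = 15.
Total exposure: 5 shifts.
Posterior: α' = 24 + 15 = 39, β' = 9 + 5 = 14.
The posterior predictive for a window of length T is Negative Binomial with variance T·α'·(β'+T)/β'² = 9·39·23/196 = 8073/196.

8073/196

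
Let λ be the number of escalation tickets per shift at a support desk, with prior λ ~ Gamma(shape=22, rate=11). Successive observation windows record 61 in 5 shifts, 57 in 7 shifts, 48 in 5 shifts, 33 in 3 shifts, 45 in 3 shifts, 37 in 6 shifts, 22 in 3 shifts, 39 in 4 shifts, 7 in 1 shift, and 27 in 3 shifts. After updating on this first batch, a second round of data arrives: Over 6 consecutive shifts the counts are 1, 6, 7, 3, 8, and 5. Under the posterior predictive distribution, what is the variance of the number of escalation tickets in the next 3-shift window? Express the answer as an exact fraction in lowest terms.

Total count: 61 + 57 + 48 + 33 + 45 + 37 + 22 + 39 + 7 + 27 = 376.
Total exposure: 5 + 7 + 5 + 3 + 3 + 6 + 3 + 4 + 1 + 3 = 40 shifts.
After the first batch: Gamma(22 + 376, 11 + 40) = Gamma(398, 51).
Total count: 1 + 6 + 7 + 3 + 8 + 5 = 30.
Total exposure: 6 shifts.
After the second batch: Gamma(398 + 30, 51 + 6) = Gamma(428, 57).
The posterior predictive for a window of length T is Negative Binomial with variance T·α'·(β'+T)/β'² = 3·428·60/3249 = 8560/361.

8560/361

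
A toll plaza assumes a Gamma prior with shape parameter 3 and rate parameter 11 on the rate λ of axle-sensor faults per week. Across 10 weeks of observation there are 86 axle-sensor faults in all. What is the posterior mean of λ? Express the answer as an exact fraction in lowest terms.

Total count 86 over total exposure 10 weeks.
Conjugate update: add total count to the shape and total exposure to the rate, giving Gamma(89, 21).
Posterior mean = α'/β' = 89/21.

89/21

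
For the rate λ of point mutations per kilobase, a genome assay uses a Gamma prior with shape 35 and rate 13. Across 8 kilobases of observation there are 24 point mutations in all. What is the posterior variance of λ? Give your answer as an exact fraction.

Total count 24 over total exposure 8 kilobases.
Gamma(α, β) with Poisson data over total exposure Σt gives posterior Gamma(α+Σx, β+Σt) = Gamma(59, 21).
Posterior variance = α'/β'² = 59/441.

59/441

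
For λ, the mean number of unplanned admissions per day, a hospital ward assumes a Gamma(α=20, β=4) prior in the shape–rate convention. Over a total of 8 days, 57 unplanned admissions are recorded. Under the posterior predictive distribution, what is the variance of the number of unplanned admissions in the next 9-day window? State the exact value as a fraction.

1617/16

Total count 57 over total exposure 8 days.
By Gamma–Poisson conjugacy, the posterior is Gamma(α + Σx, β + Σt) = Gamma(20 + 57, 4 + 8) = Gamma(77, 12).
The posterior predictive for a window of length T is Negative Binomial with variance T·α'·(β'+T)/β'² = 9·77·21/144 = 1617/16.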